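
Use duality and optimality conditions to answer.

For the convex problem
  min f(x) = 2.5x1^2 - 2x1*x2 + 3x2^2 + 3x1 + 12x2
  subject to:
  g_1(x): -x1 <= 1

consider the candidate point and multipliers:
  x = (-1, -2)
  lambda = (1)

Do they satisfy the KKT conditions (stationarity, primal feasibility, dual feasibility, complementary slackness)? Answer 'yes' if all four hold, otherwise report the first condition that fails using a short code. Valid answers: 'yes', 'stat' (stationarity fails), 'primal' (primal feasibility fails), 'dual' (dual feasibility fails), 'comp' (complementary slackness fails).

Gradient of f: grad f(x) = Q x + c = (2, 2)
Constraint values g_i(x) = a_i^T x - b_i:
  g_1((-1, -2)) = 0
Stationarity residual: grad f(x) + sum_i lambda_i a_i = (1, 2)
  -> stationarity FAILS
Primal feasibility (all g_i <= 0): OK
Dual feasibility (all lambda_i >= 0): OK
Complementary slackness (lambda_i * g_i(x) = 0 for all i): OK

Verdict: the first failing condition is stationarity -> stat.

stat


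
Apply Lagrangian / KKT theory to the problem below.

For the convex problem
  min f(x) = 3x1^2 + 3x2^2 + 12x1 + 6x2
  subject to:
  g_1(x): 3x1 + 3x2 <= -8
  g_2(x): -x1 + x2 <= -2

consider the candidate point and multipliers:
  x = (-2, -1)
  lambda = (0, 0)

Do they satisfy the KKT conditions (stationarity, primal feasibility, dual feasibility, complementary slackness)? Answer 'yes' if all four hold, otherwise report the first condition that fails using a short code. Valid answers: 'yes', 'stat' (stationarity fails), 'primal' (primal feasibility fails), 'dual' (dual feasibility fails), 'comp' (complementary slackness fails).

Gradient of f: grad f(x) = Q x + c = (0, 0)
Constraint values g_i(x) = a_i^T x - b_i:
  g_1((-2, -1)) = -1
  g_2((-2, -1)) = 3
Stationarity residual: grad f(x) + sum_i lambda_i a_i = (0, 0)
  -> stationarity OK
Primal feasibility (all g_i <= 0): FAILS
Dual feasibility (all lambda_i >= 0): OK
Complementary slackness (lambda_i * g_i(x) = 0 for all i): OK

Verdict: the first failing condition is primal_feasibility -> primal.

primal


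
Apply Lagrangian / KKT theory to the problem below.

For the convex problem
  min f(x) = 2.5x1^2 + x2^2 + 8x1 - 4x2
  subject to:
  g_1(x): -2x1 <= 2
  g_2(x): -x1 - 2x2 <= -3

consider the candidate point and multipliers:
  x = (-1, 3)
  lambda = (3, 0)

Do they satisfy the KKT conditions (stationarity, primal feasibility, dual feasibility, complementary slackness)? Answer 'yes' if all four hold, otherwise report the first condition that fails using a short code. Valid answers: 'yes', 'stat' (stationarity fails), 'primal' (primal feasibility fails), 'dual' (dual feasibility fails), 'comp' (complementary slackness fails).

Gradient of f: grad f(x) = Q x + c = (3, 2)
Constraint values g_i(x) = a_i^T x - b_i:
  g_1((-1, 3)) = 0
  g_2((-1, 3)) = -2
Stationarity residual: grad f(x) + sum_i lambda_i a_i = (-3, 2)
  -> stationarity FAILS
Primal feasibility (all g_i <= 0): OK
Dual feasibility (all lambda_i >= 0): OK
Complementary slackness (lambda_i * g_i(x) = 0 for all i): OK

Verdict: the first failing condition is stationarity -> stat.

stat


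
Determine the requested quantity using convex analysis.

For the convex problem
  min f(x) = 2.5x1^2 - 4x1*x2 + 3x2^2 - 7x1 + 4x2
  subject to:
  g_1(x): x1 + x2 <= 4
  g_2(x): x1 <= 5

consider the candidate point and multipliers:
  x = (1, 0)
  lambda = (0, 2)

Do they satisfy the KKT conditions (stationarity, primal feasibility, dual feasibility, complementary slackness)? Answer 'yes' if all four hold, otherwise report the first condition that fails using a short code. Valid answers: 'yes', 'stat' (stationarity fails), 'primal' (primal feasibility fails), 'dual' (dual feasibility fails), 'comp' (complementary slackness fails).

Gradient of f: grad f(x) = Q x + c = (-2, 0)
Constraint values g_i(x) = a_i^T x - b_i:
  g_1((1, 0)) = -3
  g_2((1, 0)) = -4
Stationarity residual: grad f(x) + sum_i lambda_i a_i = (0, 0)
  -> stationarity OK
Primal feasibility (all g_i <= 0): OK
Dual feasibility (all lambda_i >= 0): OK
Complementary slackness (lambda_i * g_i(x) = 0 for all i): FAILS

Verdict: the first failing condition is complementary_slackness -> comp.

comp


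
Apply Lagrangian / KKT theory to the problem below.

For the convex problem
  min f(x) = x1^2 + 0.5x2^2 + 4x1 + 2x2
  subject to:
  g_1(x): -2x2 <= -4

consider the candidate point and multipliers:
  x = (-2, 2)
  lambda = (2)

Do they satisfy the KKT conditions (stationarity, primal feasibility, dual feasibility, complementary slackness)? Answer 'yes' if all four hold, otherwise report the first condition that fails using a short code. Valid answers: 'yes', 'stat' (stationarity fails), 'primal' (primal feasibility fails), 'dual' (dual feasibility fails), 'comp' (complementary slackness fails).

Gradient of f: grad f(x) = Q x + c = (0, 4)
Constraint values g_i(x) = a_i^T x - b_i:
  g_1((-2, 2)) = 0
Stationarity residual: grad f(x) + sum_i lambda_i a_i = (0, 0)
  -> stationarity OK
Primal feasibility (all g_i <= 0): OK
Dual feasibility (all lambda_i >= 0): OK
Complementary slackness (lambda_i * g_i(x) = 0 for all i): OK

Verdict: yes, KKT holds.

yes


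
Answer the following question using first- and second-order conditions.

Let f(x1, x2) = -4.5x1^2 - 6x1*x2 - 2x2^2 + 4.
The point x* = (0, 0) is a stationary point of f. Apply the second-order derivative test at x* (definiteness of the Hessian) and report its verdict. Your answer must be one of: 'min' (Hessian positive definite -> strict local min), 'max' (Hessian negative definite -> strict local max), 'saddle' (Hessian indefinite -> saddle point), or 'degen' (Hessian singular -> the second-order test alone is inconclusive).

Compute the Hessian H = grad^2 f:
  H = [[-9, -6], [-6, -4]]
Verify stationarity: grad f(x*) = H x* + g = (0, 0).
Eigenvalues of H: -13, 0.
H has a zero eigenvalue (singular; negative semidefinite but not definite), so H is neither positive definite, negative definite, nor indefinite. The second-order test alone is inconclusive -> degen.
(Indeed, f is constant along the null direction of H through x*, so x* is not a strict local extremum.)

degen


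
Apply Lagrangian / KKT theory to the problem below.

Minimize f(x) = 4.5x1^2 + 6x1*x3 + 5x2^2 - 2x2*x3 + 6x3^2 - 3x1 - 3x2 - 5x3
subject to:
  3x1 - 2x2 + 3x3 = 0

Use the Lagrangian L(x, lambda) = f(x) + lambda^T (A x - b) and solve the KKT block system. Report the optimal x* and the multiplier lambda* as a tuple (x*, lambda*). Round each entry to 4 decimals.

Form the Lagrangian:
  L(x, lambda) = (1/2) x^T Q x + c^T x + lambda^T (A x - b)
Stationarity (grad_x L = 0): Q x + c + A^T lambda = 0.
Primal feasibility: A x = b.

This gives the KKT block system:
  [ Q   A^T ] [ x     ]   [-c ]
  [ A    0  ] [ lambda ] = [ b ]

Solving the linear system:
  x*      = (-0.1152, 0.4818, 0.4364)
  lambda* = (0.4727)
  f(x*)   = -1.6409

x* = (-0.1152, 0.4818, 0.4364), lambda* = (0.4727)


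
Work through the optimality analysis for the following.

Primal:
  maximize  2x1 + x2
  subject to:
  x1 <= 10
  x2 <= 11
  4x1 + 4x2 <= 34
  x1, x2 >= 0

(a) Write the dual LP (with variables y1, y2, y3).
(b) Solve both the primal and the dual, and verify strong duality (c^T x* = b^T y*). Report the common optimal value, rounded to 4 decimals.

The standard primal-dual pair for 'max c^T x s.t. A x <= b, x >= 0' is:
  Dual:  min b^T y  s.t.  A^T y >= c,  y >= 0.

So the dual LP is:
  minimize  10y1 + 11y2 + 34y3
  subject to:
    y1 + 4y3 >= 2
    y2 + 4y3 >= 1
    y1, y2, y3 >= 0

Solving the primal: x* = (8.5, 0).
  primal value c^T x* = 17.
Solving the dual: y* = (0, 0, 0.5).
  dual value b^T y* = 17.
Strong duality: c^T x* = b^T y*. Confirmed.

17


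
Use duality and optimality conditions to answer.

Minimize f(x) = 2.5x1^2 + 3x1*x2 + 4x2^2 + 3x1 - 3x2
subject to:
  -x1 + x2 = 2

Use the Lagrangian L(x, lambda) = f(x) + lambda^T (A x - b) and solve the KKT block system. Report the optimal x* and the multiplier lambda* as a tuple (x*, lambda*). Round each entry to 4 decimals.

Form the Lagrangian:
  L(x, lambda) = (1/2) x^T Q x + c^T x + lambda^T (A x - b)
Stationarity (grad_x L = 0): Q x + c + A^T lambda = 0.
Primal feasibility: A x = b.

This gives the KKT block system:
  [ Q   A^T ] [ x     ]   [-c ]
  [ A    0  ] [ lambda ] = [ b ]

Solving the linear system:
  x*      = (-1.1579, 0.8421)
  lambda* = (-0.2632)
  f(x*)   = -2.7368

x* = (-1.1579, 0.8421), lambda* = (-0.2632)


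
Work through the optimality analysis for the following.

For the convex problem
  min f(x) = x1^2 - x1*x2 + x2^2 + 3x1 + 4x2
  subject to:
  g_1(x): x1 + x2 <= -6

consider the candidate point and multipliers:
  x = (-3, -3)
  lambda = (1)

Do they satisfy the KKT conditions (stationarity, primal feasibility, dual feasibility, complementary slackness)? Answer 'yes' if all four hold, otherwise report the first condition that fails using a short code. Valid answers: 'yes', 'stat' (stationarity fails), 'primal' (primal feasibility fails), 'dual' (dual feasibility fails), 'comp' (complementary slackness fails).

Gradient of f: grad f(x) = Q x + c = (0, 1)
Constraint values g_i(x) = a_i^T x - b_i:
  g_1((-3, -3)) = 0
Stationarity residual: grad f(x) + sum_i lambda_i a_i = (1, 2)
  -> stationarity FAILS
Primal feasibility (all g_i <= 0): OK
Dual feasibility (all lambda_i >= 0): OK
Complementary slackness (lambda_i * g_i(x) = 0 for all i): OK

Verdict: the first failing condition is stationarity -> stat.

stat


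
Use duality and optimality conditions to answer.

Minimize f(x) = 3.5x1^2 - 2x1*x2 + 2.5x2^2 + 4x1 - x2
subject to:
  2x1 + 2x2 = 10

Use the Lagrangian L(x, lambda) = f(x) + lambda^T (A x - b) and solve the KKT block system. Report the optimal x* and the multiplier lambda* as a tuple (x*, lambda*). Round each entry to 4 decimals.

Form the Lagrangian:
  L(x, lambda) = (1/2) x^T Q x + c^T x + lambda^T (A x - b)
Stationarity (grad_x L = 0): Q x + c + A^T lambda = 0.
Primal feasibility: A x = b.

This gives the KKT block system:
  [ Q   A^T ] [ x     ]   [-c ]
  [ A    0  ] [ lambda ] = [ b ]

Solving the linear system:
  x*      = (1.875, 3.125)
  lambda* = (-5.4375)
  f(x*)   = 29.375

x* = (1.875, 3.125), lambda* = (-5.4375)


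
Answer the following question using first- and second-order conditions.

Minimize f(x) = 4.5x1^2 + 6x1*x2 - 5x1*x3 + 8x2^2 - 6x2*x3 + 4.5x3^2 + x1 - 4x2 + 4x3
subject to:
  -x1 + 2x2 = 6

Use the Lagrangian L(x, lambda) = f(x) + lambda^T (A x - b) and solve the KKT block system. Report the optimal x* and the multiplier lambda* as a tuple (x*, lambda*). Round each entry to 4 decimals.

Form the Lagrangian:
  L(x, lambda) = (1/2) x^T Q x + c^T x + lambda^T (A x - b)
Stationarity (grad_x L = 0): Q x + c + A^T lambda = 0.
Primal feasibility: A x = b.

This gives the KKT block system:
  [ Q   A^T ] [ x     ]   [-c ]
  [ A    0  ] [ lambda ] = [ b ]

Solving the linear system:
  x*      = (-2.4019, 1.7991, -0.5794)
  lambda* = (-6.9252)
  f(x*)   = 14.8178

x* = (-2.4019, 1.7991, -0.5794), lambda* = (-6.9252)


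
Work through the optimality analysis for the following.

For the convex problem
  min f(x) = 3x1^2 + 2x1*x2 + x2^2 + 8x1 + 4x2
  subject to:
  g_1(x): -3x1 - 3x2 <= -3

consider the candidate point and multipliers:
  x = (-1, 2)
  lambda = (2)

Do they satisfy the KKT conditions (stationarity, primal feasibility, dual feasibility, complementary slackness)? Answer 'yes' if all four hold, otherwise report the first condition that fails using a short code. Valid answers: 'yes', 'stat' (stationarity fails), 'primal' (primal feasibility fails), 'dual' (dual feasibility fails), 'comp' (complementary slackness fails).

Gradient of f: grad f(x) = Q x + c = (6, 6)
Constraint values g_i(x) = a_i^T x - b_i:
  g_1((-1, 2)) = 0
Stationarity residual: grad f(x) + sum_i lambda_i a_i = (0, 0)
  -> stationarity OK
Primal feasibility (all g_i <= 0): OK
Dual feasibility (all lambda_i >= 0): OK
Complementary slackness (lambda_i * g_i(x) = 0 for all i): OK

Verdict: yes, KKT holds.

yes


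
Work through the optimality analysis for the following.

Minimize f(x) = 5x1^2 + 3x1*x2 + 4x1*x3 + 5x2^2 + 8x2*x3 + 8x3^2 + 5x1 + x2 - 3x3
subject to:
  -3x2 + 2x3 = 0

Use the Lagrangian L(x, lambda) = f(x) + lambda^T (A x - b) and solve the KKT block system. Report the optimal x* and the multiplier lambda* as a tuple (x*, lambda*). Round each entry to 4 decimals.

Form the Lagrangian:
  L(x, lambda) = (1/2) x^T Q x + c^T x + lambda^T (A x - b)
Stationarity (grad_x L = 0): Q x + c + A^T lambda = 0.
Primal feasibility: A x = b.

This gives the KKT block system:
  [ Q   A^T ] [ x     ]   [-c ]
  [ A    0  ] [ lambda ] = [ b ]

Solving the linear system:
  x*      = (-0.6163, 0.1292, 0.1939)
  lambda* = (0.6648)
  f(x*)   = -1.767

x* = (-0.6163, 0.1292, 0.1939), lambda* = (0.6648)


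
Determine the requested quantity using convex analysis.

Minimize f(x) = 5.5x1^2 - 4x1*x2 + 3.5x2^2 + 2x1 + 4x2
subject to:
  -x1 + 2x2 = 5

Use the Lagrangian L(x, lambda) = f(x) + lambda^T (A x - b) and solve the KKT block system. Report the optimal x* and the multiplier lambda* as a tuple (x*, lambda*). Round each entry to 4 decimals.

Form the Lagrangian:
  L(x, lambda) = (1/2) x^T Q x + c^T x + lambda^T (A x - b)
Stationarity (grad_x L = 0): Q x + c + A^T lambda = 0.
Primal feasibility: A x = b.

This gives the KKT block system:
  [ Q   A^T ] [ x     ]   [-c ]
  [ A    0  ] [ lambda ] = [ b ]

Solving the linear system:
  x*      = (-0.3143, 2.3429)
  lambda* = (-10.8286)
  f(x*)   = 31.4429

x* = (-0.3143, 2.3429), lambda* = (-10.8286)


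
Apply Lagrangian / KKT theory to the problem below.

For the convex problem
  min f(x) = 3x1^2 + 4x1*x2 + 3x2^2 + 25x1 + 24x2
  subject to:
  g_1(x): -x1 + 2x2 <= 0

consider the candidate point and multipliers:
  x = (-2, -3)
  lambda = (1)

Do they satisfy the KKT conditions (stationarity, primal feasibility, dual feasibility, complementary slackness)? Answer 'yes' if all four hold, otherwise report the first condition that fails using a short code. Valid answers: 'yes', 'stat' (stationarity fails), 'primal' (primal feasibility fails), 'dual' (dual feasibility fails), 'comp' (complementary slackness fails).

Gradient of f: grad f(x) = Q x + c = (1, -2)
Constraint values g_i(x) = a_i^T x - b_i:
  g_1((-2, -3)) = -4
Stationarity residual: grad f(x) + sum_i lambda_i a_i = (0, 0)
  -> stationarity OK
Primal feasibility (all g_i <= 0): OK
Dual feasibility (all lambda_i >= 0): OK
Complementary slackness (lambda_i * g_i(x) = 0 for all i): FAILS

Verdict: the first failing condition is complementary_slackness -> comp.

comp


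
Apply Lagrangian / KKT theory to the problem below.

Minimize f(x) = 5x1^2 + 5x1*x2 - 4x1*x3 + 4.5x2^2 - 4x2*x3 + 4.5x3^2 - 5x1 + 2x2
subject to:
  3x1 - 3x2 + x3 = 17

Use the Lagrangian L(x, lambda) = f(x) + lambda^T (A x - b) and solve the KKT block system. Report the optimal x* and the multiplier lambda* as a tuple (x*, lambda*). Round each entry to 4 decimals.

Form the Lagrangian:
  L(x, lambda) = (1/2) x^T Q x + c^T x + lambda^T (A x - b)
Stationarity (grad_x L = 0): Q x + c + A^T lambda = 0.
Primal feasibility: A x = b.

This gives the KKT block system:
  [ Q   A^T ] [ x     ]   [-c ]
  [ A    0  ] [ lambda ] = [ b ]

Solving the linear system:
  x*      = (2.8908, -2.6257, 0.4504)
  lambda* = (-2.9928)
  f(x*)   = 15.5863

x* = (2.8908, -2.6257, 0.4504), lambda* = (-2.9928)


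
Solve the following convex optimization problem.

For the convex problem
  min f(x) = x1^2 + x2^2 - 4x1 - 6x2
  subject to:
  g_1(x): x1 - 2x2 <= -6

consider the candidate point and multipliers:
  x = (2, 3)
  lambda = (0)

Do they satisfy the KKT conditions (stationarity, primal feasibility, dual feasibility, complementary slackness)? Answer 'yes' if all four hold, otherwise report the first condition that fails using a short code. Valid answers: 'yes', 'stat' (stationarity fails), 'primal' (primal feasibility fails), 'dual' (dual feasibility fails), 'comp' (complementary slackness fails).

Gradient of f: grad f(x) = Q x + c = (0, 0)
Constraint values g_i(x) = a_i^T x - b_i:
  g_1((2, 3)) = 2
Stationarity residual: grad f(x) + sum_i lambda_i a_i = (0, 0)
  -> stationarity OK
Primal feasibility (all g_i <= 0): FAILS
Dual feasibility (all lambda_i >= 0): OK
Complementary slackness (lambda_i * g_i(x) = 0 for all i): OK

Verdict: the first failing condition is primal_feasibility -> primal.

primal


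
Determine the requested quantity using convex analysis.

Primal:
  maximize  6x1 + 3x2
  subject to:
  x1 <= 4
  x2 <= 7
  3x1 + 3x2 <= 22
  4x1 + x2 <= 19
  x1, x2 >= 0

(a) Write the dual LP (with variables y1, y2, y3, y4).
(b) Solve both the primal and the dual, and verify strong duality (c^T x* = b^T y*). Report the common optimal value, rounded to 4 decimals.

The standard primal-dual pair for 'max c^T x s.t. A x <= b, x >= 0' is:
  Dual:  min b^T y  s.t.  A^T y >= c,  y >= 0.

So the dual LP is:
  minimize  4y1 + 7y2 + 22y3 + 19y4
  subject to:
    y1 + 3y3 + 4y4 >= 6
    y2 + 3y3 + y4 >= 3
    y1, y2, y3, y4 >= 0

Solving the primal: x* = (3.8889, 3.4444).
  primal value c^T x* = 33.6667.
Solving the dual: y* = (0, 0, 0.6667, 1).
  dual value b^T y* = 33.6667.
Strong duality: c^T x* = b^T y*. Confirmed.

33.6667


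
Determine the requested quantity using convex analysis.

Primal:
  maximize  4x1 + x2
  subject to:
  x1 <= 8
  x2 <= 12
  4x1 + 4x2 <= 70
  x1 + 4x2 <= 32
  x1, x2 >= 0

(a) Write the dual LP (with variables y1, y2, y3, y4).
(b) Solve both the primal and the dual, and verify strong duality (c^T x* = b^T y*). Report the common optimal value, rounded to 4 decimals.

The standard primal-dual pair for 'max c^T x s.t. A x <= b, x >= 0' is:
  Dual:  min b^T y  s.t.  A^T y >= c,  y >= 0.

So the dual LP is:
  minimize  8y1 + 12y2 + 70y3 + 32y4
  subject to:
    y1 + 4y3 + y4 >= 4
    y2 + 4y3 + 4y4 >= 1
    y1, y2, y3, y4 >= 0

Solving the primal: x* = (8, 6).
  primal value c^T x* = 38.
Solving the dual: y* = (3.75, 0, 0, 0.25).
  dual value b^T y* = 38.
Strong duality: c^T x* = b^T y*. Confirmed.

38


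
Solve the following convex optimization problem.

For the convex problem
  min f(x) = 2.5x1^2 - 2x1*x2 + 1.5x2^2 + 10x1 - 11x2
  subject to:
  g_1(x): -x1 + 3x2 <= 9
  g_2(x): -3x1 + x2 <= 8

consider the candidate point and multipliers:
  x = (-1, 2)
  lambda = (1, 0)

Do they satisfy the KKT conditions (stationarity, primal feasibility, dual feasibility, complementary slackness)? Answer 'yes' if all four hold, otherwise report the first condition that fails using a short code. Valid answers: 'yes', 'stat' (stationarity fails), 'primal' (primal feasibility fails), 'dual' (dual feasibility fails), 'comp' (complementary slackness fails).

Gradient of f: grad f(x) = Q x + c = (1, -3)
Constraint values g_i(x) = a_i^T x - b_i:
  g_1((-1, 2)) = -2
  g_2((-1, 2)) = -3
Stationarity residual: grad f(x) + sum_i lambda_i a_i = (0, 0)
  -> stationarity OK
Primal feasibility (all g_i <= 0): OK
Dual feasibility (all lambda_i >= 0): OK
Complementary slackness (lambda_i * g_i(x) = 0 for all i): FAILS

Verdict: the first failing condition is complementary_slackness -> comp.

comp


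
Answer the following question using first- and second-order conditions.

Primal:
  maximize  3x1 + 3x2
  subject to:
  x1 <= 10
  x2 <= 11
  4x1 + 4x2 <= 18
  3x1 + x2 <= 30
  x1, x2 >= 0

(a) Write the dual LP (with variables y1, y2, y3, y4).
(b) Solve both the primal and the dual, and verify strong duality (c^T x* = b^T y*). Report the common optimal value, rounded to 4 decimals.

The standard primal-dual pair for 'max c^T x s.t. A x <= b, x >= 0' is:
  Dual:  min b^T y  s.t.  A^T y >= c,  y >= 0.

So the dual LP is:
  minimize  10y1 + 11y2 + 18y3 + 30y4
  subject to:
    y1 + 4y3 + 3y4 >= 3
    y2 + 4y3 + y4 >= 3
    y1, y2, y3, y4 >= 0

Solving the primal: x* = (4.5, 0).
  primal value c^T x* = 13.5.
Solving the dual: y* = (0, 0, 0.75, 0).
  dual value b^T y* = 13.5.
Strong duality: c^T x* = b^T y*. Confirmed.

13.5


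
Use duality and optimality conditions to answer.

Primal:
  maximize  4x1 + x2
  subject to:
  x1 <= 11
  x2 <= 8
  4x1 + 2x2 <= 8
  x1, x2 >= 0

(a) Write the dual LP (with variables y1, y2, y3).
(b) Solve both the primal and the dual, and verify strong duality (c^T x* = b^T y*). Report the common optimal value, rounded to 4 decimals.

The standard primal-dual pair for 'max c^T x s.t. A x <= b, x >= 0' is:
  Dual:  min b^T y  s.t.  A^T y >= c,  y >= 0.

So the dual LP is:
  minimize  11y1 + 8y2 + 8y3
  subject to:
    y1 + 4y3 >= 4
    y2 + 2y3 >= 1
    y1, y2, y3 >= 0

Solving the primal: x* = (2, 0).
  primal value c^T x* = 8.
Solving the dual: y* = (0, 0, 1).
  dual value b^T y* = 8.
Strong duality: c^T x* = b^T y*. Confirmed.

8


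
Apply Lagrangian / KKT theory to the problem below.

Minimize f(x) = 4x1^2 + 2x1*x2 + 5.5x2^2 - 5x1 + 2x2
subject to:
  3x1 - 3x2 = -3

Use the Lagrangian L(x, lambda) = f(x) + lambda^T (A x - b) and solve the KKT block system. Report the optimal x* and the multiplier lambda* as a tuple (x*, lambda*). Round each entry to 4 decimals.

Form the Lagrangian:
  L(x, lambda) = (1/2) x^T Q x + c^T x + lambda^T (A x - b)
Stationarity (grad_x L = 0): Q x + c + A^T lambda = 0.
Primal feasibility: A x = b.

This gives the KKT block system:
  [ Q   A^T ] [ x     ]   [-c ]
  [ A    0  ] [ lambda ] = [ b ]

Solving the linear system:
  x*      = (-0.4348, 0.5652)
  lambda* = (2.4493)
  f(x*)   = 5.3261

x* = (-0.4348, 0.5652), lambda* = (2.4493)


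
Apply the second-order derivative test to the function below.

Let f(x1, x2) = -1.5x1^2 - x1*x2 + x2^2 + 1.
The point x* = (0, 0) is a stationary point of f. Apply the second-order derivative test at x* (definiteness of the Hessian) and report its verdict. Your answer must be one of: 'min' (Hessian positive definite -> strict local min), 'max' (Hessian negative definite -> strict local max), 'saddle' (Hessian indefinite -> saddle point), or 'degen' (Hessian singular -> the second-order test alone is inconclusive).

Compute the Hessian H = grad^2 f:
  H = [[-3, -1], [-1, 2]]
Verify stationarity: grad f(x*) = H x* + g = (0, 0).
Eigenvalues of H: -3.1926, 2.1926.
Eigenvalues have mixed signs, so H is indefinite -> x* is a saddle point.

saddle


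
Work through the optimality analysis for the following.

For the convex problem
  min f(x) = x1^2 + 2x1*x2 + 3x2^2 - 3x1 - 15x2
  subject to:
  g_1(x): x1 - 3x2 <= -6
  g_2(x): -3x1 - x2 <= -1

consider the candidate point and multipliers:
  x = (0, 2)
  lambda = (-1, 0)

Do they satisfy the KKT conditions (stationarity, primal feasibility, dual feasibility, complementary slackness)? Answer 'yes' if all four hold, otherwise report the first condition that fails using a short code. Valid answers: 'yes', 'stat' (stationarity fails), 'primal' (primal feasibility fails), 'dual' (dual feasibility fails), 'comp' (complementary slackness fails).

Gradient of f: grad f(x) = Q x + c = (1, -3)
Constraint values g_i(x) = a_i^T x - b_i:
  g_1((0, 2)) = 0
  g_2((0, 2)) = -1
Stationarity residual: grad f(x) + sum_i lambda_i a_i = (0, 0)
  -> stationarity OK
Primal feasibility (all g_i <= 0): OK
Dual feasibility (all lambda_i >= 0): FAILS
Complementary slackness (lambda_i * g_i(x) = 0 for all i): OK

Verdict: the first failing condition is dual_feasibility -> dual.

dual


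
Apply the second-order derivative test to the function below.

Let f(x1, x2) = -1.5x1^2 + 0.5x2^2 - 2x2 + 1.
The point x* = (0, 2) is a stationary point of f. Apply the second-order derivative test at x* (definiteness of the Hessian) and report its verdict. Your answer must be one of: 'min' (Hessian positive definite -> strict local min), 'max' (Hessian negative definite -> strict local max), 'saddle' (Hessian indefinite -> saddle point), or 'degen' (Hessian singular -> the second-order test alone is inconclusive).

Compute the Hessian H = grad^2 f:
  H = [[-3, 0], [0, 1]]
Verify stationarity: grad f(x*) = H x* + g = (0, 0).
Eigenvalues of H: -3, 1.
Eigenvalues have mixed signs, so H is indefinite -> x* is a saddle point.

saddle


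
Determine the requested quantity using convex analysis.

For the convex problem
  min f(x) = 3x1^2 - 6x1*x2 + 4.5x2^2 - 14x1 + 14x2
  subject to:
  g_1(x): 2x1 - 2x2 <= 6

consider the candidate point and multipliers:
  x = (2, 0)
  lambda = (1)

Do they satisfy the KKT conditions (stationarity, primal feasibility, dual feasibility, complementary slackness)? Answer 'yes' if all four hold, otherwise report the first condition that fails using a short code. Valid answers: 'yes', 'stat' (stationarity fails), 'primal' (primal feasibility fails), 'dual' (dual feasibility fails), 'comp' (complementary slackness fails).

Gradient of f: grad f(x) = Q x + c = (-2, 2)
Constraint values g_i(x) = a_i^T x - b_i:
  g_1((2, 0)) = -2
Stationarity residual: grad f(x) + sum_i lambda_i a_i = (0, 0)
  -> stationarity OK
Primal feasibility (all g_i <= 0): OK
Dual feasibility (all lambda_i >= 0): OK
Complementary slackness (lambda_i * g_i(x) = 0 for all i): FAILS

Verdict: the first failing condition is complementary_slackness -> comp.

comp


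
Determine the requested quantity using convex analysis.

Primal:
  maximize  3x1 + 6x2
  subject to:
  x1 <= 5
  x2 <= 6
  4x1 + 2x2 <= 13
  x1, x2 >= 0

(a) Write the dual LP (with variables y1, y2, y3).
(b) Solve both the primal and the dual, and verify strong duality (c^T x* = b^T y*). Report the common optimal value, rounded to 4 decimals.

The standard primal-dual pair for 'max c^T x s.t. A x <= b, x >= 0' is:
  Dual:  min b^T y  s.t.  A^T y >= c,  y >= 0.

So the dual LP is:
  minimize  5y1 + 6y2 + 13y3
  subject to:
    y1 + 4y3 >= 3
    y2 + 2y3 >= 6
    y1, y2, y3 >= 0

Solving the primal: x* = (0.25, 6).
  primal value c^T x* = 36.75.
Solving the dual: y* = (0, 4.5, 0.75).
  dual value b^T y* = 36.75.
Strong duality: c^T x* = b^T y*. Confirmed.

36.75


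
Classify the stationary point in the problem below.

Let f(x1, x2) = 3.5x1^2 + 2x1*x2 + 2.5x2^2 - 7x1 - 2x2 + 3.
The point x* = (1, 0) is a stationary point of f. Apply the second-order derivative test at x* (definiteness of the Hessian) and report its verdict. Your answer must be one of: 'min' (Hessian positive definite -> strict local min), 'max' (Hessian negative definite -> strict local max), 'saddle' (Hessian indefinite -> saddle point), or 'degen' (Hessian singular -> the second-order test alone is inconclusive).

Compute the Hessian H = grad^2 f:
  H = [[7, 2], [2, 5]]
Verify stationarity: grad f(x*) = H x* + g = (0, 0).
Eigenvalues of H: 3.7639, 8.2361.
Both eigenvalues > 0, so H is positive definite -> x* is a strict local min.

min


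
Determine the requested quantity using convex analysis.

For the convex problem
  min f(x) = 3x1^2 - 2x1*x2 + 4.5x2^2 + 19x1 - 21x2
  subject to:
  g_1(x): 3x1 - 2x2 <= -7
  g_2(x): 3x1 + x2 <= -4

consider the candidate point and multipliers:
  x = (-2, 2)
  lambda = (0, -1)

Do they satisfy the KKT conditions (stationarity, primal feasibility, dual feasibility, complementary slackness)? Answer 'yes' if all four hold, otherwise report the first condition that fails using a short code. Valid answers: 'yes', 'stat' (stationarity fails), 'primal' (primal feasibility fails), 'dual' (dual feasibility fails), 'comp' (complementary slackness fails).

Gradient of f: grad f(x) = Q x + c = (3, 1)
Constraint values g_i(x) = a_i^T x - b_i:
  g_1((-2, 2)) = -3
  g_2((-2, 2)) = 0
Stationarity residual: grad f(x) + sum_i lambda_i a_i = (0, 0)
  -> stationarity OK
Primal feasibility (all g_i <= 0): OK
Dual feasibility (all lambda_i >= 0): FAILS
Complementary slackness (lambda_i * g_i(x) = 0 for all i): OK

Verdict: the first failing condition is dual_feasibility -> dual.

dual


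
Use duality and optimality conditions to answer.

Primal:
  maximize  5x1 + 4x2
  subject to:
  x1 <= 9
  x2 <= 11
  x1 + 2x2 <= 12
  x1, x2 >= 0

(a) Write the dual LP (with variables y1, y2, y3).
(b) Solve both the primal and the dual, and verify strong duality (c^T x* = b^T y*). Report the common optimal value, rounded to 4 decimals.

The standard primal-dual pair for 'max c^T x s.t. A x <= b, x >= 0' is:
  Dual:  min b^T y  s.t.  A^T y >= c,  y >= 0.

So the dual LP is:
  minimize  9y1 + 11y2 + 12y3
  subject to:
    y1 + y3 >= 5
    y2 + 2y3 >= 4
    y1, y2, y3 >= 0

Solving the primal: x* = (9, 1.5).
  primal value c^T x* = 51.
Solving the dual: y* = (3, 0, 2).
  dual value b^T y* = 51.
Strong duality: c^T x* = b^T y*. Confirmed.

51


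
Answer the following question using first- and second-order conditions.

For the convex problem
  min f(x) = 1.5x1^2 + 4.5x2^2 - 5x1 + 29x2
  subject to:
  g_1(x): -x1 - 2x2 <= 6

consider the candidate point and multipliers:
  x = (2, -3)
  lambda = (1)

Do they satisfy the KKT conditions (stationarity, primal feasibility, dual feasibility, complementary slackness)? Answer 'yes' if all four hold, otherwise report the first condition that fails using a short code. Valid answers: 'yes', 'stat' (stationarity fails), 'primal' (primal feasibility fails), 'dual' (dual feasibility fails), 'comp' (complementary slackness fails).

Gradient of f: grad f(x) = Q x + c = (1, 2)
Constraint values g_i(x) = a_i^T x - b_i:
  g_1((2, -3)) = -2
Stationarity residual: grad f(x) + sum_i lambda_i a_i = (0, 0)
  -> stationarity OK
Primal feasibility (all g_i <= 0): OK
Dual feasibility (all lambda_i >= 0): OK
Complementary slackness (lambda_i * g_i(x) = 0 for all i): FAILS

Verdict: the first failing condition is complementary_slackness -> comp.

comp


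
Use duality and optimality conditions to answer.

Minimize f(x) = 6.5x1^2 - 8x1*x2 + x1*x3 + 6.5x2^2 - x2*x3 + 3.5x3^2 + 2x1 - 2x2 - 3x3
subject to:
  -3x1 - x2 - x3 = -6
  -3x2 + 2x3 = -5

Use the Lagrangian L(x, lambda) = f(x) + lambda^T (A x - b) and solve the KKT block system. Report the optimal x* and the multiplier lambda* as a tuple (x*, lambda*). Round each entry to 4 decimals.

Form the Lagrangian:
  L(x, lambda) = (1/2) x^T Q x + c^T x + lambda^T (A x - b)
Stationarity (grad_x L = 0): Q x + c + A^T lambda = 0.
Primal feasibility: A x = b.

This gives the KKT block system:
  [ Q   A^T ] [ x     ]   [-c ]
  [ A    0  ] [ lambda ] = [ b ]

Solving the linear system:
  x*      = (1.391, 1.7308, 0.0962)
  lambda* = (2.1108, 2.3886)
  f(x*)   = 11.8197

x* = (1.391, 1.7308, 0.0962), lambda* = (2.1108, 2.3886)


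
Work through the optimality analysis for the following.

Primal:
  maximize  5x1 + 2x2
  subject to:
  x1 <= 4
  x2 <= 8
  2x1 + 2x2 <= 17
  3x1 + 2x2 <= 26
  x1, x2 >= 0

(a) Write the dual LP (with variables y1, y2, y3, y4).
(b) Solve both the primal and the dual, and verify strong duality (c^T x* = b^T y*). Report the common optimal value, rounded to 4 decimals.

The standard primal-dual pair for 'max c^T x s.t. A x <= b, x >= 0' is:
  Dual:  min b^T y  s.t.  A^T y >= c,  y >= 0.

So the dual LP is:
  minimize  4y1 + 8y2 + 17y3 + 26y4
  subject to:
    y1 + 2y3 + 3y4 >= 5
    y2 + 2y3 + 2y4 >= 2
    y1, y2, y3, y4 >= 0

Solving the primal: x* = (4, 4.5).
  primal value c^T x* = 29.
Solving the dual: y* = (3, 0, 1, 0).
  dual value b^T y* = 29.
Strong duality: c^T x* = b^T y*. Confirmed.

29


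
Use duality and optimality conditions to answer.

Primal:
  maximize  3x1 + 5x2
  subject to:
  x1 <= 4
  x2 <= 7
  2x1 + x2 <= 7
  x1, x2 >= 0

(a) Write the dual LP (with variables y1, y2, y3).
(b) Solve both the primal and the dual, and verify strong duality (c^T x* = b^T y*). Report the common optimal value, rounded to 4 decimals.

The standard primal-dual pair for 'max c^T x s.t. A x <= b, x >= 0' is:
  Dual:  min b^T y  s.t.  A^T y >= c,  y >= 0.

So the dual LP is:
  minimize  4y1 + 7y2 + 7y3
  subject to:
    y1 + 2y3 >= 3
    y2 + y3 >= 5
    y1, y2, y3 >= 0

Solving the primal: x* = (0, 7).
  primal value c^T x* = 35.
Solving the dual: y* = (0, 3.5, 1.5).
  dual value b^T y* = 35.
Strong duality: c^T x* = b^T y*. Confirmed.

35


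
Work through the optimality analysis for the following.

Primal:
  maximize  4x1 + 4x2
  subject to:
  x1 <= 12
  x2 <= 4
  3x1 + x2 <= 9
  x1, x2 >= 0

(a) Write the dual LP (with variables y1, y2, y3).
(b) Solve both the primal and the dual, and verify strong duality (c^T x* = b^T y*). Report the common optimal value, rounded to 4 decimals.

The standard primal-dual pair for 'max c^T x s.t. A x <= b, x >= 0' is:
  Dual:  min b^T y  s.t.  A^T y >= c,  y >= 0.

So the dual LP is:
  minimize  12y1 + 4y2 + 9y3
  subject to:
    y1 + 3y3 >= 4
    y2 + y3 >= 4
    y1, y2, y3 >= 0

Solving the primal: x* = (1.6667, 4).
  primal value c^T x* = 22.6667.
Solving the dual: y* = (0, 2.6667, 1.3333).
  dual value b^T y* = 22.6667.
Strong duality: c^T x* = b^T y*. Confirmed.

22.6667


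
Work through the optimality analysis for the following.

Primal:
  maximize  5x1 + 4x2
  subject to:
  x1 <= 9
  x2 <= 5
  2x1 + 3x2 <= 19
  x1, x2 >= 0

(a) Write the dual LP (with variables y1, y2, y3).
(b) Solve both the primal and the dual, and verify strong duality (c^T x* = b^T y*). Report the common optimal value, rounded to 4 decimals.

The standard primal-dual pair for 'max c^T x s.t. A x <= b, x >= 0' is:
  Dual:  min b^T y  s.t.  A^T y >= c,  y >= 0.

So the dual LP is:
  minimize  9y1 + 5y2 + 19y3
  subject to:
    y1 + 2y3 >= 5
    y2 + 3y3 >= 4
    y1, y2, y3 >= 0

Solving the primal: x* = (9, 0.3333).
  primal value c^T x* = 46.3333.
Solving the dual: y* = (2.3333, 0, 1.3333).
  dual value b^T y* = 46.3333.
Strong duality: c^T x* = b^T y*. Confirmed.

46.3333


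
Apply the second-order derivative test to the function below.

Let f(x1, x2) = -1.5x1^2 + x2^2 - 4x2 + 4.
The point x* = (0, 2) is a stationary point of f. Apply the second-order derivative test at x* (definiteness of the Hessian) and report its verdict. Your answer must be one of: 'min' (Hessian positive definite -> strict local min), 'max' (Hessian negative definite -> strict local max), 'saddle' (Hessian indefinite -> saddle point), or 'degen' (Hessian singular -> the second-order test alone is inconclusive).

Compute the Hessian H = grad^2 f:
  H = [[-3, 0], [0, 2]]
Verify stationarity: grad f(x*) = H x* + g = (0, 0).
Eigenvalues of H: -3, 2.
Eigenvalues have mixed signs, so H is indefinite -> x* is a saddle point.

saddle


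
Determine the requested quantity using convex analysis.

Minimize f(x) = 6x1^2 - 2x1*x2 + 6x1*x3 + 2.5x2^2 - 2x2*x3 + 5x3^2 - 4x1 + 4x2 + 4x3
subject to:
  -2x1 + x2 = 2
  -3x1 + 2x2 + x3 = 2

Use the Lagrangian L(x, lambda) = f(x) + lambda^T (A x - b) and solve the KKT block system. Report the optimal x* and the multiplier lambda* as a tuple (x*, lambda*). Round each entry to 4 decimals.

Form the Lagrangian:
  L(x, lambda) = (1/2) x^T Q x + c^T x + lambda^T (A x - b)
Stationarity (grad_x L = 0): Q x + c + A^T lambda = 0.
Primal feasibility: A x = b.

This gives the KKT block system:
  [ Q   A^T ] [ x     ]   [-c ]
  [ A    0  ] [ lambda ] = [ b ]

Solving the linear system:
  x*      = (-1.2, -0.4, -0.8)
  lambda* = (-26.8, 10.4)
  f(x*)   = 16.4

x* = (-1.2, -0.4, -0.8), lambda* = (-26.8, 10.4)


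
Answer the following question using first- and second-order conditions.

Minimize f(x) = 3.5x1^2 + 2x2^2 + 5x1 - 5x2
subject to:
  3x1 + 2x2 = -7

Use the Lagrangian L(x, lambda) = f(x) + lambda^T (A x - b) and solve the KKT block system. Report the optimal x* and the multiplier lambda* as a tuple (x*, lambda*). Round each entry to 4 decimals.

Form the Lagrangian:
  L(x, lambda) = (1/2) x^T Q x + c^T x + lambda^T (A x - b)
Stationarity (grad_x L = 0): Q x + c + A^T lambda = 0.
Primal feasibility: A x = b.

This gives the KKT block system:
  [ Q   A^T ] [ x     ]   [-c ]
  [ A    0  ] [ lambda ] = [ b ]

Solving the linear system:
  x*      = (-2.0938, -0.3594)
  lambda* = (3.2188)
  f(x*)   = 6.9297

x* = (-2.0938, -0.3594), lambda* = (3.2188)


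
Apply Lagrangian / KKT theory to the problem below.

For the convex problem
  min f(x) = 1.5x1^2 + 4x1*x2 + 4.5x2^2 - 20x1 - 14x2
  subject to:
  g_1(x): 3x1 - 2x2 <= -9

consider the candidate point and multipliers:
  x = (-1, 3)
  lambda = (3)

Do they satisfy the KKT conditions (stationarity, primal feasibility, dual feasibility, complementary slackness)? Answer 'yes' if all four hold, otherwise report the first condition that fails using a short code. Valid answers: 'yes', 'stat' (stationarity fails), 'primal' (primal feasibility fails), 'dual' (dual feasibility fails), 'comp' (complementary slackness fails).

Gradient of f: grad f(x) = Q x + c = (-11, 9)
Constraint values g_i(x) = a_i^T x - b_i:
  g_1((-1, 3)) = 0
Stationarity residual: grad f(x) + sum_i lambda_i a_i = (-2, 3)
  -> stationarity FAILS
Primal feasibility (all g_i <= 0): OK
Dual feasibility (all lambda_i >= 0): OK
Complementary slackness (lambda_i * g_i(x) = 0 for all i): OK

Verdict: the first failing condition is stationarity -> stat.

stat


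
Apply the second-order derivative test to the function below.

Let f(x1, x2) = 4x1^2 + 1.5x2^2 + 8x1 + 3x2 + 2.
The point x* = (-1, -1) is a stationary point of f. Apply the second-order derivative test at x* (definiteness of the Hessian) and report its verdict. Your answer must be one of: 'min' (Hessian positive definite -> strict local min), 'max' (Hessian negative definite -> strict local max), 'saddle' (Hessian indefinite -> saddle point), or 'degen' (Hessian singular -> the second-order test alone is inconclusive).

Compute the Hessian H = grad^2 f:
  H = [[8, 0], [0, 3]]
Verify stationarity: grad f(x*) = H x* + g = (0, 0).
Eigenvalues of H: 3, 8.
Both eigenvalues > 0, so H is positive definite -> x* is a strict local min.

min


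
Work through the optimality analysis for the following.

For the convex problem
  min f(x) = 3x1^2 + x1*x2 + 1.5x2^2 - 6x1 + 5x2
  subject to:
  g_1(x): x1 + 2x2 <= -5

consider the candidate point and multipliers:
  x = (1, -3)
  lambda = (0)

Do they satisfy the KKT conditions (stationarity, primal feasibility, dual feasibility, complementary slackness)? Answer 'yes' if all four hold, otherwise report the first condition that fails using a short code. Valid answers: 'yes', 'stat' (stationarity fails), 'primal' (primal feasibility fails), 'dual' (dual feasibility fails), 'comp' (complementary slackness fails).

Gradient of f: grad f(x) = Q x + c = (-3, -3)
Constraint values g_i(x) = a_i^T x - b_i:
  g_1((1, -3)) = 0
Stationarity residual: grad f(x) + sum_i lambda_i a_i = (-3, -3)
  -> stationarity FAILS
Primal feasibility (all g_i <= 0): OK
Dual feasibility (all lambda_i >= 0): OK
Complementary slackness (lambda_i * g_i(x) = 0 for all i): OK

Verdict: the first failing condition is stationarity -> stat.

stat


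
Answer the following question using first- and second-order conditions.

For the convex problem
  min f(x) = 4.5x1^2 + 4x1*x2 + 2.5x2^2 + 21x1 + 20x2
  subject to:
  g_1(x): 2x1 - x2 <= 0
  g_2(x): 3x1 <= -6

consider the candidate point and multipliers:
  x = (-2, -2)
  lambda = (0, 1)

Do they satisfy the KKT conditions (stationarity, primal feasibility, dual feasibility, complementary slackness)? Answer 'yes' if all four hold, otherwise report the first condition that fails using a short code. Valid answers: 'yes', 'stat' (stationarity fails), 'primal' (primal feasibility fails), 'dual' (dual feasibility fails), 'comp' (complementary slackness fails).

Gradient of f: grad f(x) = Q x + c = (-5, 2)
Constraint values g_i(x) = a_i^T x - b_i:
  g_1((-2, -2)) = -2
  g_2((-2, -2)) = 0
Stationarity residual: grad f(x) + sum_i lambda_i a_i = (-2, 2)
  -> stationarity FAILS
Primal feasibility (all g_i <= 0): OK
Dual feasibility (all lambda_i >= 0): OK
Complementary slackness (lambda_i * g_i(x) = 0 for all i): OK

Verdict: the first failing condition is stationarity -> stat.

stat


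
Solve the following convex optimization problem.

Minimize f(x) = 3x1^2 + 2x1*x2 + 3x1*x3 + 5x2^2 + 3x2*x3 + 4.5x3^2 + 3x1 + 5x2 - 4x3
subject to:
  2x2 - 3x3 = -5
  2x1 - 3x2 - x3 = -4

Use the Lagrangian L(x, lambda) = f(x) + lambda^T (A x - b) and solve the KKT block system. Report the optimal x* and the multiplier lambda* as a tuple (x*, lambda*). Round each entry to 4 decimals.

Form the Lagrangian:
  L(x, lambda) = (1/2) x^T Q x + c^T x + lambda^T (A x - b)
Stationarity (grad_x L = 0): Q x + c + A^T lambda = 0.
Primal feasibility: A x = b.

This gives the KKT block system:
  [ Q   A^T ] [ x     ]   [-c ]
  [ A    0  ] [ lambda ] = [ b ]

Solving the linear system:
  x*      = (-1.6698, -0.2744, 1.4837)
  lambda* = (0.654, 1.5584)
  f(x*)   = -1.4064

x* = (-1.6698, -0.2744, 1.4837), lambda* = (0.654, 1.5584)
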